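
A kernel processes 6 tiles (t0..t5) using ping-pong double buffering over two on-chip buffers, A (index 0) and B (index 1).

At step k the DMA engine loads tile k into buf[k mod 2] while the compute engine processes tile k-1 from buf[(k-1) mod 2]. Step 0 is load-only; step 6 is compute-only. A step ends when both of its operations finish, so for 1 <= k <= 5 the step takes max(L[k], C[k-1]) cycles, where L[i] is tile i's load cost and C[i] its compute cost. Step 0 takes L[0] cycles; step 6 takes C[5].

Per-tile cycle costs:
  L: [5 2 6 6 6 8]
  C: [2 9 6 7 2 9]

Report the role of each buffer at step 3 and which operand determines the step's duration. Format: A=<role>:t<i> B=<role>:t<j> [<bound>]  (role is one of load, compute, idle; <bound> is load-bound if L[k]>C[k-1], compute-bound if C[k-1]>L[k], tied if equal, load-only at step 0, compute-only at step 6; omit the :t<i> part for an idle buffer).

k=0 load=t0/5c comp=- wait=5 total=5
k=1 load=t1/2c comp=t0/2c wait=2 total=7
k=2 load=t2/6c comp=t1/9c wait=9 total=16
k=3 load=t3/6c comp=t2/6c wait=6 total=22
k=4 load=t4/6c comp=t3/7c wait=7 total=29
k=5 load=t5/8c comp=t4/2c wait=8 total=37
k=6 load=- comp=t5/9c wait=9 total=46

step 3: A=compute:t2 B=load:t3 [tied]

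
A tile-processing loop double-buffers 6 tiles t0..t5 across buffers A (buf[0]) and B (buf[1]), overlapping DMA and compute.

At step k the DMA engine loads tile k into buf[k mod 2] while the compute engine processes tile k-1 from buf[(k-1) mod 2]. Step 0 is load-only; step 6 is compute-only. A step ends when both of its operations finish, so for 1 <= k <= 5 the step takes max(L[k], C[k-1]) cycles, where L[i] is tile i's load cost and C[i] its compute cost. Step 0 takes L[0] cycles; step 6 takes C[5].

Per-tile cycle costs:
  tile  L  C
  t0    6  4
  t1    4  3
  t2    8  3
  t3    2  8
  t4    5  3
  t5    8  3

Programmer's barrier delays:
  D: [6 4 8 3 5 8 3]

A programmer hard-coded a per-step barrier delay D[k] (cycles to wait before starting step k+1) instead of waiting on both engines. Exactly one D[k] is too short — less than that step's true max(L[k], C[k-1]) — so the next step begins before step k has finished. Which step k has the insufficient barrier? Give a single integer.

hazard at step 4

[0] required=L[0]=6=6 vs D=6 ok
[1] required=max(L[1]=4,C[0]=4)=4 vs D=4 ok
[2] required=max(L[2]=8,C[1]=3)=8 vs D=8 ok
[3] required=max(L[3]=2,C[2]=3)=3 vs D=3 ok
[4] required=max(L[4]=5,C[3]=8)=8 vs D=5 SHORT
[5] required=max(L[5]=8,C[4]=3)=8 vs D=8 ok
[6] required=C[5]=3=3 vs D=3 ok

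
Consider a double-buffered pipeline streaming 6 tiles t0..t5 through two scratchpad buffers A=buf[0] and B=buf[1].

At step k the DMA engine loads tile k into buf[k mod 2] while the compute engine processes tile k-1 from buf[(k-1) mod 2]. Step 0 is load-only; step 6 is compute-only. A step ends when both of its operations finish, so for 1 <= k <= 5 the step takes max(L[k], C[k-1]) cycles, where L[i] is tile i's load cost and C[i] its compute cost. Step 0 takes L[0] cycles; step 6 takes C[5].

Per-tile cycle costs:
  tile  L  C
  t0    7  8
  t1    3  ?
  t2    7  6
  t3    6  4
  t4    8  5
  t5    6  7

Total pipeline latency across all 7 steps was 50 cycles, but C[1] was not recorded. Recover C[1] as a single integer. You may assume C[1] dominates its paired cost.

step 0 → dur = L[0]=7 = 7
step 1 → dur = max(L[1]=3, C[0]=8) = 8
step 2 → dur = max(L[2]=7, C[1]=?) = C[1]  (unknown; binding)
step 3 → dur = max(L[3]=6, C[2]=6) = 6
step 4 → dur = max(L[4]=8, C[3]=4) = 8
step 5 → dur = max(L[5]=6, C[4]=5) = 6
step 6 → dur = C[5]=7 = 7
sum of known step durations = 42
dur[2] = total - known = 50 - 42 = 8
C[1] is the binding max in step 2, so C[1] = dur[2] = 8

C[1] = 8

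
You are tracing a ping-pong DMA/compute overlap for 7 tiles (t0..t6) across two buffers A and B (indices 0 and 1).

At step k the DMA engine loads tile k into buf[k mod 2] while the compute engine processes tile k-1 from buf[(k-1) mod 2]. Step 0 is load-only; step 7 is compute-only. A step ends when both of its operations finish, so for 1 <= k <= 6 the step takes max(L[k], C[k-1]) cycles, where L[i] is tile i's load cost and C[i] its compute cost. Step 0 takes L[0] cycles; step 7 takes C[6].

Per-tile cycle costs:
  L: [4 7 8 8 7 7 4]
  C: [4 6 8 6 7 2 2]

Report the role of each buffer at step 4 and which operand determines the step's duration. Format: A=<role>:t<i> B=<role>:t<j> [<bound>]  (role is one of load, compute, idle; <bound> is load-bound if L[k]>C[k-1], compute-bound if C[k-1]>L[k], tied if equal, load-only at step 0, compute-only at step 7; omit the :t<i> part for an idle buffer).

step 4: A=load:t4 B=compute:t3 [load-bound]

[0] DMA t0→A (4c) ∥ CU idle ⇒ 4c, clock 4
[1] DMA t1→B (7c) ∥ CU A:t0 (4c) ⇒ 7c, clock 11
[2] DMA t2→A (8c) ∥ CU B:t1 (6c) ⇒ 8c, clock 19
[3] DMA t3→B (8c) ∥ CU A:t2 (8c) ⇒ 8c, clock 27
[4] DMA t4→A (7c) ∥ CU B:t3 (6c) ⇒ 7c, clock 34
[5] DMA t5→B (7c) ∥ CU A:t4 (7c) ⇒ 7c, clock 41
[6] DMA t6→A (4c) ∥ CU B:t5 (2c) ⇒ 4c, clock 45
[7] DMA idle ∥ CU A:t6 (2c) ⇒ 2c, clock 47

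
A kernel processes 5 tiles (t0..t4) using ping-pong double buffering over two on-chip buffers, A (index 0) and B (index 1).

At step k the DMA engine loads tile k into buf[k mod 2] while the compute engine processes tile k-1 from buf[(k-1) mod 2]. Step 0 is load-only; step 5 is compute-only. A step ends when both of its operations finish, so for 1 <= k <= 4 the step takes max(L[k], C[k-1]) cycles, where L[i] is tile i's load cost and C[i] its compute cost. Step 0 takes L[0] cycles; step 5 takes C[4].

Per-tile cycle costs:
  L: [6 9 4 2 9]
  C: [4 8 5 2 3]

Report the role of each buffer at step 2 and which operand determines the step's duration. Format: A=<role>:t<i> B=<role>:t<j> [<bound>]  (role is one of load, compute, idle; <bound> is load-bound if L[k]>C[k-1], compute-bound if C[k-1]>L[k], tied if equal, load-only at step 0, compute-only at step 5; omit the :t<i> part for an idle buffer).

k=0 load=t0/6c comp=- wait=6 total=6
k=1 load=t1/9c comp=t0/4c wait=9 total=15
k=2 load=t2/4c comp=t1/8c wait=8 total=23
k=3 load=t3/2c comp=t2/5c wait=5 total=28
k=4 load=t4/9c comp=t3/2c wait=9 total=37
k=5 load=- comp=t4/3c wait=3 total=40

step 2: A=load:t2 B=compute:t1 [compute-bound]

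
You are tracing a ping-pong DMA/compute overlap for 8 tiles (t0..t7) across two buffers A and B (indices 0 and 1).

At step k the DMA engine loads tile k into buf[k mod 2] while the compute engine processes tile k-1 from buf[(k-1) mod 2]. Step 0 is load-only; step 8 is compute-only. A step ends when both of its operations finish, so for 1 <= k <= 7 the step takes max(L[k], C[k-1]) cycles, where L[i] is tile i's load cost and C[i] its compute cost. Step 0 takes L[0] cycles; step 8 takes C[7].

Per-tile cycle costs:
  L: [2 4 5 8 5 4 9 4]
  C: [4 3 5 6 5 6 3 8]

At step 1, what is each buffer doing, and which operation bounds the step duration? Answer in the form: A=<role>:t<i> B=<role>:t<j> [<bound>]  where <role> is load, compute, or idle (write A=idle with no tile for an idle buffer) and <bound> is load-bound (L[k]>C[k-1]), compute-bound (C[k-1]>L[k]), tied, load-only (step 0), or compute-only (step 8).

step 1: A=compute:t0 B=load:t1 [tied]

step 0: L[0]=2 → dur=2, Σ=2 | A=load:t0 B=idle [load-only]
step 1: L[1]=4 C[0]=4 → dur=4, Σ=6 | A=compute:t0 B=load:t1 [tied]
step 2: L[2]=5 C[1]=3 → dur=5, Σ=11 | A=load:t2 B=compute:t1 [load-bound]
step 3: L[3]=8 C[2]=5 → dur=8, Σ=19 | A=compute:t2 B=load:t3 [load-bound]
step 4: L[4]=5 C[3]=6 → dur=6, Σ=25 | A=load:t4 B=compute:t3 [compute-bound]
step 5: L[5]=4 C[4]=5 → dur=5, Σ=30 | A=compute:t4 B=load:t5 [compute-bound]
step 6: L[6]=9 C[5]=6 → dur=9, Σ=39 | A=load:t6 B=compute:t5 [load-bound]
step 7: L[7]=4 C[6]=3 → dur=4, Σ=43 | A=compute:t6 B=load:t7 [load-bound]
step 8: C[7]=8 → dur=8, Σ=51 | A=idle B=compute:t7 [compute-only]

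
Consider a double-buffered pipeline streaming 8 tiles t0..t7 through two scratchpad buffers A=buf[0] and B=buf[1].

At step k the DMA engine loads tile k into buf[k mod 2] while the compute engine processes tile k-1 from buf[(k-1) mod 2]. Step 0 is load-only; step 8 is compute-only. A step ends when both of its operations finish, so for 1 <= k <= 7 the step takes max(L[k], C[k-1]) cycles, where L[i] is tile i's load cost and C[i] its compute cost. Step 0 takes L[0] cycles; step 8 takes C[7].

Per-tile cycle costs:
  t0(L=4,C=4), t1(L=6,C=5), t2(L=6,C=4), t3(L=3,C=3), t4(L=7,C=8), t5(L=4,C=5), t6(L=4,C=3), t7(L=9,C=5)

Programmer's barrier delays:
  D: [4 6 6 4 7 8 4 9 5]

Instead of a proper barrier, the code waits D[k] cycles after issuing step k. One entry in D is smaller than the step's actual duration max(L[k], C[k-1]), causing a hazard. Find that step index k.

k=0 barrier L[0]=4→4c, D[0]=4 ok
k=1 barrier max(L[1]=6,C[0]=4)→6c, D[1]=6 ok
k=2 barrier max(L[2]=6,C[1]=5)→6c, D[2]=6 ok
k=3 barrier max(L[3]=3,C[2]=4)→4c, D[3]=4 ok
k=4 barrier max(L[4]=7,C[3]=3)→7c, D[4]=7 ok
k=5 barrier max(L[5]=4,C[4]=8)→8c, D[5]=8 ok
k=6 barrier max(L[6]=4,C[5]=5)→5c, D[6]=4 SHORT
k=7 barrier max(L[7]=9,C[6]=3)→9c, D[7]=9 ok
k=8 barrier C[7]=5→5c, D[8]=5 ok

hazard at step 6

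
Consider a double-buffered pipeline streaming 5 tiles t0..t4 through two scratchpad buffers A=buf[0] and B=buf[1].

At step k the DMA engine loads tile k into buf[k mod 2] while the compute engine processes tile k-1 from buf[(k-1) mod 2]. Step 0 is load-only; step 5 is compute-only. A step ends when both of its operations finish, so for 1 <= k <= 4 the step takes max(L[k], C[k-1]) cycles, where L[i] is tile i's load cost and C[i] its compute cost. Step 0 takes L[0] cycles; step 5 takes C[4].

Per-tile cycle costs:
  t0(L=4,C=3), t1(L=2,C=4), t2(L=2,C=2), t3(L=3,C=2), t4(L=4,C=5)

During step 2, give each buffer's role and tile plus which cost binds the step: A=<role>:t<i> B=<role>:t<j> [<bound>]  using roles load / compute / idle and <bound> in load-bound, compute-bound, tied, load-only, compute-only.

step 0: L[0]=4 → dur=4, Σ=4 | A=load:t0 B=idle [load-only]
step 1: L[1]=2 C[0]=3 → dur=3, Σ=7 | A=compute:t0 B=load:t1 [compute-bound]
step 2: L[2]=2 C[1]=4 → dur=4, Σ=11 | A=load:t2 B=compute:t1 [compute-bound]
step 3: L[3]=3 C[2]=2 → dur=3, Σ=14 | A=compute:t2 B=load:t3 [load-bound]
step 4: L[4]=4 C[3]=2 → dur=4, Σ=18 | A=load:t4 B=compute:t3 [load-bound]
step 5: C[4]=5 → dur=5, Σ=23 | A=compute:t4 B=idle [compute-only]

step 2: A=load:t2 B=compute:t1 [compute-bound]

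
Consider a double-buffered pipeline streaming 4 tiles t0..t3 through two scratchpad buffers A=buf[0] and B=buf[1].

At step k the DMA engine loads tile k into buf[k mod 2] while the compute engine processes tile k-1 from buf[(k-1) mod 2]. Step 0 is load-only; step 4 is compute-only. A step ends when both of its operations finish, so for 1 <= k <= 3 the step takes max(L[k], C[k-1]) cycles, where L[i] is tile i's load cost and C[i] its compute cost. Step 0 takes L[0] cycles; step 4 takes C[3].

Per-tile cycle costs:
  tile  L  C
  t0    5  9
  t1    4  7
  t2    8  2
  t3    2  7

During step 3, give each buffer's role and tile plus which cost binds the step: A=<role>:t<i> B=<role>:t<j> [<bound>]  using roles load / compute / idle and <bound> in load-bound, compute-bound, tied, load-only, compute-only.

k=0 load=t0/5c comp=- wait=5 total=5
k=1 load=t1/4c comp=t0/9c wait=9 total=14
k=2 load=t2/8c comp=t1/7c wait=8 total=22
k=3 load=t3/2c comp=t2/2c wait=2 total=24
k=4 load=- comp=t3/7c wait=7 total=31

step 3: A=compute:t2 B=load:t3 [tied]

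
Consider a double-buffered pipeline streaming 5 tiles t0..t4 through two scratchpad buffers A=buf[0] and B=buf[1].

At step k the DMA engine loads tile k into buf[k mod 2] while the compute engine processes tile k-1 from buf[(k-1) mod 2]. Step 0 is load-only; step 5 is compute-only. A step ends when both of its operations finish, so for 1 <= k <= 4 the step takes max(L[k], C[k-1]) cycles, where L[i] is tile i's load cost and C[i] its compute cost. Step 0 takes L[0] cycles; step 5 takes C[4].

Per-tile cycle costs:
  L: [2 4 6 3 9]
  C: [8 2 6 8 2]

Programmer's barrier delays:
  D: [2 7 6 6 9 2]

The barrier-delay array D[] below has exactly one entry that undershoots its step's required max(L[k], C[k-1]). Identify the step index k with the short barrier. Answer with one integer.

hazard at step 1

step 0: need L[0]=2 = 2; D[0]=2 ok
step 1: need max(L[1]=4,C[0]=8) = 8; D[1]=7 SHORT
step 2: need max(L[2]=6,C[1]=2) = 6; D[2]=6 ok
step 3: need max(L[3]=3,C[2]=6) = 6; D[3]=6 ok
step 4: need max(L[4]=9,C[3]=8) = 9; D[4]=9 ok
step 5: need C[4]=2 = 2; D[5]=2 ok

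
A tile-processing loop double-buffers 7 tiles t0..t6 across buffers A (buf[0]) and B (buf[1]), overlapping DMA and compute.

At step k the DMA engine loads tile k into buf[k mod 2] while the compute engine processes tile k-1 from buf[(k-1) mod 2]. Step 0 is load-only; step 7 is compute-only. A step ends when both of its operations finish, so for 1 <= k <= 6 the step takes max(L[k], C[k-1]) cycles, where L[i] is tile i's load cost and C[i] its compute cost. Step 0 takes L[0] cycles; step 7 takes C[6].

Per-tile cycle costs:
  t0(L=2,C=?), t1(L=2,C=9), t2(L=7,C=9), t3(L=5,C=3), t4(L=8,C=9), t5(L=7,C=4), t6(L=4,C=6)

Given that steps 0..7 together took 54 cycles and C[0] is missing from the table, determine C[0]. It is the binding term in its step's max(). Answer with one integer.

step 0 | dur = L[0]=2 = 2
step 1 | dur = max(L[1]=2, C[0]=?) = C[0]  (unknown; binding)
step 2 | dur = max(L[2]=7, C[1]=9) = 9
step 3 | dur = max(L[3]=5, C[2]=9) = 9
step 4 | dur = max(L[4]=8, C[3]=3) = 8
step 5 | dur = max(L[5]=7, C[4]=9) = 9
step 6 | dur = max(L[6]=4, C[5]=4) = 4
step 7 | dur = C[6]=6 = 6
sum of known step durations = 47
dur[1] = total - known = 54 - 47 = 7
C[0] is the binding max in step 1, so C[0] = dur[1] = 7

C[0] = 7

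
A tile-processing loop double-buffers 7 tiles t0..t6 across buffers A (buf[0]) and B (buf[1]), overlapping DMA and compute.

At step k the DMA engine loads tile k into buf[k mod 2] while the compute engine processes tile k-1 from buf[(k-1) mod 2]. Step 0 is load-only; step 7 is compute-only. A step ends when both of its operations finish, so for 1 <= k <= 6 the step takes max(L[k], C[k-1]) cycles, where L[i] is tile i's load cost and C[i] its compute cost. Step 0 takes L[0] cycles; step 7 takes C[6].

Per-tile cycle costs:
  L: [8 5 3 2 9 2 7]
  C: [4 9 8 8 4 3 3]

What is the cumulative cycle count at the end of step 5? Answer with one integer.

end_cycle[5] = 43

[0] DMA t0→A (8c) ∥ CU idle ⇒ 8c, clock 8
[1] DMA t1→B (5c) ∥ CU A:t0 (4c) ⇒ 5c, clock 13
[2] DMA t2→A (3c) ∥ CU B:t1 (9c) ⇒ 9c, clock 22
[3] DMA t3→B (2c) ∥ CU A:t2 (8c) ⇒ 8c, clock 30
[4] DMA t4→A (9c) ∥ CU B:t3 (8c) ⇒ 9c, clock 39
[5] DMA t5→B (2c) ∥ CU A:t4 (4c) ⇒ 4c, clock 43
[6] DMA t6→A (7c) ∥ CU B:t5 (3c) ⇒ 7c, clock 50
[7] DMA idle ∥ CU A:t6 (3c) ⇒ 3c, clock 53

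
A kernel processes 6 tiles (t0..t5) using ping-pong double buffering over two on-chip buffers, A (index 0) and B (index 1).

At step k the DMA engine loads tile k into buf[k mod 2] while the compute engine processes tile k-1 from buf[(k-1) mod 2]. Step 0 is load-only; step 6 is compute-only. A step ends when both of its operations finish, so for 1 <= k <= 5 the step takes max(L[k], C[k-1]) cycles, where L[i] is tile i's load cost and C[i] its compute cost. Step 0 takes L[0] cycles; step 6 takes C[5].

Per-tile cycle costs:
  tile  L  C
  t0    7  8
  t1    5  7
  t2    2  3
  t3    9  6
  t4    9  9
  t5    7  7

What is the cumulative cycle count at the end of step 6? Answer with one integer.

end_cycle[6] = 56

[0] DMA t0→A (7c) ∥ CU idle ⇒ 7c, clock 7
[1] DMA t1→B (5c) ∥ CU A:t0 (8c) ⇒ 8c, clock 15
[2] DMA t2→A (2c) ∥ CU B:t1 (7c) ⇒ 7c, clock 22
[3] DMA t3→B (9c) ∥ CU A:t2 (3c) ⇒ 9c, clock 31
[4] DMA t4→A (9c) ∥ CU B:t3 (6c) ⇒ 9c, clock 40
[5] DMA t5→B (7c) ∥ CU A:t4 (9c) ⇒ 9c, clock 49
[6] DMA idle ∥ CU B:t5 (7c) ⇒ 7c, clock 56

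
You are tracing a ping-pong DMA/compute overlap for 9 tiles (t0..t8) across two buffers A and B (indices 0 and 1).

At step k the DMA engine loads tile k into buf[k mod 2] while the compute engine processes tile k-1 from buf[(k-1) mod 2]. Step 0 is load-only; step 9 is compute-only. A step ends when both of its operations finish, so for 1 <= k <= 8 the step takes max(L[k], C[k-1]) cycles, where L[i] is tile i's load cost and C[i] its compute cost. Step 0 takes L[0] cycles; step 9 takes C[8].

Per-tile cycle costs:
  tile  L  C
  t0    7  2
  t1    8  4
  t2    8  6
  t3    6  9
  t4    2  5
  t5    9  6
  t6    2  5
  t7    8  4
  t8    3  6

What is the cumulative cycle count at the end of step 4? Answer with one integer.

  0. 7=7c; end=7; A:t0 B:-
  1. max(8,2)=8c; end=15; A:t0 B:t1
  2. max(8,4)=8c; end=23; A:t2 B:t1
  3. max(6,6)=6c; end=29; A:t2 B:t3
  4. max(2,9)=9c; end=38; A:t4 B:t3
  5. max(9,5)=9c; end=47; A:t4 B:t5
  6. max(2,6)=6c; end=53; A:t6 B:t5
  7. max(8,5)=8c; end=61; A:t6 B:t7
  8. max(3,4)=4c; end=65; A:t8 B:t7
  9. 6=6c; end=71; A:t8 B:t7

end_cycle[4] = 38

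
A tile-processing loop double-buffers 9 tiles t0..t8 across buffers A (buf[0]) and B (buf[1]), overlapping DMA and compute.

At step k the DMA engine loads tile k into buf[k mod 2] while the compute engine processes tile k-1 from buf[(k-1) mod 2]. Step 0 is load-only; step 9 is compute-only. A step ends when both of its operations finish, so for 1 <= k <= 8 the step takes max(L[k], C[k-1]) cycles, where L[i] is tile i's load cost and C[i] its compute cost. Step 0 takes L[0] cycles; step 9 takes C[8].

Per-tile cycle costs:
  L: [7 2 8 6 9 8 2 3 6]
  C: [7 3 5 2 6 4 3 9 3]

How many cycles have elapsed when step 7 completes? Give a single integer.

[0] DMA t0→A (7c) ∥ CU idle ⇒ 7c, clock 7
[1] DMA t1→B (2c) ∥ CU A:t0 (7c) ⇒ 7c, clock 14
[2] DMA t2→A (8c) ∥ CU B:t1 (3c) ⇒ 8c, clock 22
[3] DMA t3→B (6c) ∥ CU A:t2 (5c) ⇒ 6c, clock 28
[4] DMA t4→A (9c) ∥ CU B:t3 (2c) ⇒ 9c, clock 37
[5] DMA t5→B (8c) ∥ CU A:t4 (6c) ⇒ 8c, clock 45
[6] DMA t6→A (2c) ∥ CU B:t5 (4c) ⇒ 4c, clock 49
[7] DMA t7→B (3c) ∥ CU A:t6 (3c) ⇒ 3c, clock 52
[8] DMA t8→A (6c) ∥ CU B:t7 (9c) ⇒ 9c, clock 61
[9] DMA idle ∥ CU A:t8 (3c) ⇒ 3c, clock 64

end_cycle[7] = 52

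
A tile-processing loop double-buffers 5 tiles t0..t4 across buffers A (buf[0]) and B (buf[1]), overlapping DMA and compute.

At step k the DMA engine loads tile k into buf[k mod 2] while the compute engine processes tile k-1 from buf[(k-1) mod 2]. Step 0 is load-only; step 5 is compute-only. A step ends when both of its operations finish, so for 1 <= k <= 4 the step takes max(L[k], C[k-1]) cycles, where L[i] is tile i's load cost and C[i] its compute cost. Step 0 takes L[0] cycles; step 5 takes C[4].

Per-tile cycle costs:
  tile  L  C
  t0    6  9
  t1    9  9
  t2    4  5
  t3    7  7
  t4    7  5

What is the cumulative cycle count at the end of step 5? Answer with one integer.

end_cycle[5] = 43

[0] DMA t0→A (6c) ∥ CU idle ⇒ 6c, clock 6
[1] DMA t1→B (9c) ∥ CU A:t0 (9c) ⇒ 9c, clock 15
[2] DMA t2→A (4c) ∥ CU B:t1 (9c) ⇒ 9c, clock 24
[3] DMA t3→B (7c) ∥ CU A:t2 (5c) ⇒ 7c, clock 31
[4] DMA t4→A (7c) ∥ CU B:t3 (7c) ⇒ 7c, clock 38
[5] DMA idle ∥ CU A:t4 (5c) ⇒ 5c, clock 43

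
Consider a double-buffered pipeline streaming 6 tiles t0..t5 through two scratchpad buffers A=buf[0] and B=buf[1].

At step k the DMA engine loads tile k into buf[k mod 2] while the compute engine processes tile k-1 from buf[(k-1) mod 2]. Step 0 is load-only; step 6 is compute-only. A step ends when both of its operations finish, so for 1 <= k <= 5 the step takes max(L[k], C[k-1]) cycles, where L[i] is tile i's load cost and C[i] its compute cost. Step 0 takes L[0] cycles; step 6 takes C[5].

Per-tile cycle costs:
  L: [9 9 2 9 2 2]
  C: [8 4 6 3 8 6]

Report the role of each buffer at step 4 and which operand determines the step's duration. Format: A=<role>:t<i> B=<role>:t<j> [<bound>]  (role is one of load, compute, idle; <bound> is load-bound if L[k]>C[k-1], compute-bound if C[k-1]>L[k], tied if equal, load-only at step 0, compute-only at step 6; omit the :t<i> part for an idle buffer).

step 0: L[0]=9 → dur=9, Σ=9 | A=load:t0 B=idle [load-only]
step 1: L[1]=9 C[0]=8 → dur=9, Σ=18 | A=compute:t0 B=load:t1 [load-bound]
step 2: L[2]=2 C[1]=4 → dur=4, Σ=22 | A=load:t2 B=compute:t1 [compute-bound]
step 3: L[3]=9 C[2]=6 → dur=9, Σ=31 | A=compute:t2 B=load:t3 [load-bound]
step 4: L[4]=2 C[3]=3 → dur=3, Σ=34 | A=load:t4 B=compute:t3 [compute-bound]
step 5: L[5]=2 C[4]=8 → dur=8, Σ=42 | A=compute:t4 B=load:t5 [compute-bound]
step 6: C[5]=6 → dur=6, Σ=48 | A=idle B=compute:t5 [compute-only]

step 4: A=load:t4 B=compute:t3 [compute-bound]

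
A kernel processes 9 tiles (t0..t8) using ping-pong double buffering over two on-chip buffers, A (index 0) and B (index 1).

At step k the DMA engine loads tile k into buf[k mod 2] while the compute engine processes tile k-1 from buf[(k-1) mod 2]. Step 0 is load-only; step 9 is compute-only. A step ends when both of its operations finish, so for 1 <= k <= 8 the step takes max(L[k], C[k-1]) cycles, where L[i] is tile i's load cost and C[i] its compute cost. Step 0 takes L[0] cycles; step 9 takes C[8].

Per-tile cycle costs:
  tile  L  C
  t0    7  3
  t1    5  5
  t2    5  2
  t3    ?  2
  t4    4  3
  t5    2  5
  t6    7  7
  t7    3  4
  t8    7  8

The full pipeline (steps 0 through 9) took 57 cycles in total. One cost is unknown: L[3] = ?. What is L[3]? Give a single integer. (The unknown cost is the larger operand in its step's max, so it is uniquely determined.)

L[3] = 4

step 0 | dur = L[0]=7 = 7
step 1 | dur = max(L[1]=5, C[0]=3) = 5
step 2 | dur = max(L[2]=5, C[1]=5) = 5
step 3 | dur = max(L[3]=?, C[2]=2) = L[3]  (unknown; binding)
step 4 | dur = max(L[4]=4, C[3]=2) = 4
step 5 | dur = max(L[5]=2, C[4]=3) = 3
step 6 | dur = max(L[6]=7, C[5]=5) = 7
step 7 | dur = max(L[7]=3, C[6]=7) = 7
step 8 | dur = max(L[8]=7, C[7]=4) = 7
step 9 | dur = C[8]=8 = 8
sum of known step durations = 53
dur[3] = total - known = 57 - 53 = 4
L[3] is the binding max in step 3, so L[3] = dur[3] = 4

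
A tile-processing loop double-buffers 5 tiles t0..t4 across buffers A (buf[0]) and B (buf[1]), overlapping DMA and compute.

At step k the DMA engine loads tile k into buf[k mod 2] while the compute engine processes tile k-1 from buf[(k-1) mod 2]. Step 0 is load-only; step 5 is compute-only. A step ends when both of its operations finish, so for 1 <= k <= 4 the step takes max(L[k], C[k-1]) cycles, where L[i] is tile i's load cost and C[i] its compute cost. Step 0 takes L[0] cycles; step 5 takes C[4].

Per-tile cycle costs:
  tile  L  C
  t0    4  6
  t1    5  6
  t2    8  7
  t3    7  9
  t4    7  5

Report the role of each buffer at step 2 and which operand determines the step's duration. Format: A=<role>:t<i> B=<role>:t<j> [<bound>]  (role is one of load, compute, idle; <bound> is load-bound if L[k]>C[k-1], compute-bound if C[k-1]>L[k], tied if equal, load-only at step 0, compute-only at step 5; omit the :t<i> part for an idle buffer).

step 2: A=load:t2 B=compute:t1 [load-bound]

[0] DMA t0→A (4c) ∥ CU idle ⇒ 4c, clock 4
[1] DMA t1→B (5c) ∥ CU A:t0 (6c) ⇒ 6c, clock 10
[2] DMA t2→A (8c) ∥ CU B:t1 (6c) ⇒ 8c, clock 18
[3] DMA t3→B (7c) ∥ CU A:t2 (7c) ⇒ 7c, clock 25
[4] DMA t4→A (7c) ∥ CU B:t3 (9c) ⇒ 9c, clock 34
[5] DMA idle ∥ CU A:t4 (5c) ⇒ 5c, clock 39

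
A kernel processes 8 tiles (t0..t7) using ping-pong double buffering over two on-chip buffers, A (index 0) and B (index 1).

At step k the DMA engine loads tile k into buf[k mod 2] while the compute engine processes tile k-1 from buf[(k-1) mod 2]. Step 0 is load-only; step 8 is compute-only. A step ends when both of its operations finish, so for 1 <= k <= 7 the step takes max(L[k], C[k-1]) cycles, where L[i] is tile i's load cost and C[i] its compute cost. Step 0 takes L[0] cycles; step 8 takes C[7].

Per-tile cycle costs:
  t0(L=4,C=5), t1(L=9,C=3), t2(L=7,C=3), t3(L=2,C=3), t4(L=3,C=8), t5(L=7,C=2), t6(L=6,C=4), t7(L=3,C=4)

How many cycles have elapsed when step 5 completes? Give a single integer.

end_cycle[5] = 34

[0] DMA t0→A (4c) ∥ CU idle ⇒ 4c, clock 4
[1] DMA t1→B (9c) ∥ CU A:t0 (5c) ⇒ 9c, clock 13
[2] DMA t2→A (7c) ∥ CU B:t1 (3c) ⇒ 7c, clock 20
[3] DMA t3→B (2c) ∥ CU A:t2 (3c) ⇒ 3c, clock 23
[4] DMA t4→A (3c) ∥ CU B:t3 (3c) ⇒ 3c, clock 26
[5] DMA t5→B (7c) ∥ CU A:t4 (8c) ⇒ 8c, clock 34
[6] DMA t6→A (6c) ∥ CU B:t5 (2c) ⇒ 6c, clock 40
[7] DMA t7→B (3c) ∥ CU A:t6 (4c) ⇒ 4c, clock 44
[8] DMA idle ∥ CU B:t7 (4c) ⇒ 4c, clock 48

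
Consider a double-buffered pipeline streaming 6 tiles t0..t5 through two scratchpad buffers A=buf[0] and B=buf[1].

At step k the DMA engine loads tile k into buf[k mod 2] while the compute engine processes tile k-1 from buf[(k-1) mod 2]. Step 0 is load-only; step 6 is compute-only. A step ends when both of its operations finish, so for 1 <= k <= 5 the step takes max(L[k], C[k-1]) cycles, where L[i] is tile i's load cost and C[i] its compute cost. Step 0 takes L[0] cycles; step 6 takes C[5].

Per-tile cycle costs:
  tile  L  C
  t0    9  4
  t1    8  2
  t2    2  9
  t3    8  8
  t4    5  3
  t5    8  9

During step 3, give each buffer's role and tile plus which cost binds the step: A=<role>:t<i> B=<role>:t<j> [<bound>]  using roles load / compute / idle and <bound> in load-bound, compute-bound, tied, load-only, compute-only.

[0] DMA t0→A (9c) ∥ CU idle ⇒ 9c, clock 9
[1] DMA t1→B (8c) ∥ CU A:t0 (4c) ⇒ 8c, clock 17
[2] DMA t2→A (2c) ∥ CU B:t1 (2c) ⇒ 2c, clock 19
[3] DMA t3→B (8c) ∥ CU A:t2 (9c) ⇒ 9c, clock 28
[4] DMA t4→A (5c) ∥ CU B:t3 (8c) ⇒ 8c, clock 36
[5] DMA t5→B (8c) ∥ CU A:t4 (3c) ⇒ 8c, clock 44
[6] DMA idle ∥ CU B:t5 (9c) ⇒ 9c, clock 53

step 3: A=compute:t2 B=load:t3 [compute-bound]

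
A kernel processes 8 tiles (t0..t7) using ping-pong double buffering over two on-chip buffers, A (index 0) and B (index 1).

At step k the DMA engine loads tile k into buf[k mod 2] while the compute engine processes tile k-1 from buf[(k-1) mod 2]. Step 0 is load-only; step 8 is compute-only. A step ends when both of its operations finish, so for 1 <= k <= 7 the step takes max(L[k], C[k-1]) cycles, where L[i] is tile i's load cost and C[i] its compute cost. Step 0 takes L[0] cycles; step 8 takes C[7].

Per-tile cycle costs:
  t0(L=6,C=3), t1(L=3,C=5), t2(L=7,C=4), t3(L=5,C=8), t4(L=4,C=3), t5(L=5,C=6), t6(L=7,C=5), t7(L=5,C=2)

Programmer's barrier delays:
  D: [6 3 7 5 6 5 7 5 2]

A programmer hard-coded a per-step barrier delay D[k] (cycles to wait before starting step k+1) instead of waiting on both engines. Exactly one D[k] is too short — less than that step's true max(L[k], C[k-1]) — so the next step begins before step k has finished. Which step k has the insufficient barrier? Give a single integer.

k=0 barrier L[0]=6→6c, D[0]=6 ok
k=1 barrier max(L[1]=3,C[0]=3)→3c, D[1]=3 ok
k=2 barrier max(L[2]=7,C[1]=5)→7c, D[2]=7 ok
k=3 barrier max(L[3]=5,C[2]=4)→5c, D[3]=5 ok
k=4 barrier max(L[4]=4,C[3]=8)→8c, D[4]=6 SHORT
k=5 barrier max(L[5]=5,C[4]=3)→5c, D[5]=5 ok
k=6 barrier max(L[6]=7,C[5]=6)→7c, D[6]=7 ok
k=7 barrier max(L[7]=5,C[6]=5)→5c, D[7]=5 ok
k=8 barrier C[7]=2→2c, D[8]=2 ok

hazard at step 4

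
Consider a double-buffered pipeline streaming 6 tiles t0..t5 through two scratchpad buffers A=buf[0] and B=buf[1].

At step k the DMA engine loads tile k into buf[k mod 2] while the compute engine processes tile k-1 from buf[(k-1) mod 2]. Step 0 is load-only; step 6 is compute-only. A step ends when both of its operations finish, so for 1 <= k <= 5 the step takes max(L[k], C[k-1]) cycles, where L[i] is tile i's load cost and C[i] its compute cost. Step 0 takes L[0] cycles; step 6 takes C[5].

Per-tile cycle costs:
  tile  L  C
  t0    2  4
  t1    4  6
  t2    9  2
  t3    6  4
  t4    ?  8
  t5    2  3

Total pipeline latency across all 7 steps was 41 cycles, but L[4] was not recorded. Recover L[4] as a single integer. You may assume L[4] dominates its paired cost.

L[4] = 9

step 0 = dur = L[0]=2 = 2
step 1 = dur = max(L[1]=4, C[0]=4) = 4
step 2 = dur = max(L[2]=9, C[1]=6) = 9
step 3 = dur = max(L[3]=6, C[2]=2) = 6
step 4 = dur = max(L[4]=?, C[3]=4) = L[4]  (unknown; binding)
step 5 = dur = max(L[5]=2, C[4]=8) = 8
step 6 = dur = C[5]=3 = 3
sum of known step durations = 32
dur[4] = total - known = 41 - 32 = 9
L[4] is the binding max in step 4, so L[4] = dur[4] = 9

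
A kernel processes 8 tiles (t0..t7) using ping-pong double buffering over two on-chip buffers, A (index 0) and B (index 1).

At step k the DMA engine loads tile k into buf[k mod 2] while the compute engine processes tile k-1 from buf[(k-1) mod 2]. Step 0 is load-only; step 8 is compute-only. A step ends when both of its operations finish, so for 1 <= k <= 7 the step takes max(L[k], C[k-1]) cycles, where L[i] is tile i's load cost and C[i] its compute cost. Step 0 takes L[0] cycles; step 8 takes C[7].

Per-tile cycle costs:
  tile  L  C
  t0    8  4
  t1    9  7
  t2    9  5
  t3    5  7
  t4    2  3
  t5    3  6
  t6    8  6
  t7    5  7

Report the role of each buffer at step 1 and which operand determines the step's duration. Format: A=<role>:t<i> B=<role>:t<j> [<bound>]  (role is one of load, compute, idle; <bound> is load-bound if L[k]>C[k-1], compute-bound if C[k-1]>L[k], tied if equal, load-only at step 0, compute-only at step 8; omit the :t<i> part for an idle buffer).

step 0: L[0]=8 → dur=8, Σ=8 | A=load:t0 B=idle [load-only]
step 1: L[1]=9 C[0]=4 → dur=9, Σ=17 | A=compute:t0 B=load:t1 [load-bound]
step 2: L[2]=9 C[1]=7 → dur=9, Σ=26 | A=load:t2 B=compute:t1 [load-bound]
step 3: L[3]=5 C[2]=5 → dur=5, Σ=31 | A=compute:t2 B=load:t3 [tied]
step 4: L[4]=2 C[3]=7 → dur=7, Σ=38 | A=load:t4 B=compute:t3 [compute-bound]
step 5: L[5]=3 C[4]=3 → dur=3, Σ=41 | A=compute:t4 B=load:t5 [tied]
step 6: L[6]=8 C[5]=6 → dur=8, Σ=49 | A=load:t6 B=compute:t5 [load-bound]
step 7: L[7]=5 C[6]=6 → dur=6, Σ=55 | A=compute:t6 B=load:t7 [compute-bound]
step 8: C[7]=7 → dur=7, Σ=62 | A=idle B=compute:t7 [compute-only]

step 1: A=compute:t0 B=load:t1 [load-bound]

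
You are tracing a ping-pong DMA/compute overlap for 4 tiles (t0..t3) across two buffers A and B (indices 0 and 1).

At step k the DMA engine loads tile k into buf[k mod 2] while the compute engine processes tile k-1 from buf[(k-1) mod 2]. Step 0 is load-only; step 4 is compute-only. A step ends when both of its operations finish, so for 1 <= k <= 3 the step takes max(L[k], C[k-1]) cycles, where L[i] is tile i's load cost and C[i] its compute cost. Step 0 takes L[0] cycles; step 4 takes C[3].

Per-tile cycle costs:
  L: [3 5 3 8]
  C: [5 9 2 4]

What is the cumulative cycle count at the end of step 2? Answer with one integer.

end_cycle[2] = 17

k=0 load=t0/3c comp=- wait=3 total=3
k=1 load=t1/5c comp=t0/5c wait=5 total=8
k=2 load=t2/3c comp=t1/9c wait=9 total=17
k=3 load=t3/8c comp=t2/2c wait=8 total=25
k=4 load=- comp=t3/4c wait=4 total=29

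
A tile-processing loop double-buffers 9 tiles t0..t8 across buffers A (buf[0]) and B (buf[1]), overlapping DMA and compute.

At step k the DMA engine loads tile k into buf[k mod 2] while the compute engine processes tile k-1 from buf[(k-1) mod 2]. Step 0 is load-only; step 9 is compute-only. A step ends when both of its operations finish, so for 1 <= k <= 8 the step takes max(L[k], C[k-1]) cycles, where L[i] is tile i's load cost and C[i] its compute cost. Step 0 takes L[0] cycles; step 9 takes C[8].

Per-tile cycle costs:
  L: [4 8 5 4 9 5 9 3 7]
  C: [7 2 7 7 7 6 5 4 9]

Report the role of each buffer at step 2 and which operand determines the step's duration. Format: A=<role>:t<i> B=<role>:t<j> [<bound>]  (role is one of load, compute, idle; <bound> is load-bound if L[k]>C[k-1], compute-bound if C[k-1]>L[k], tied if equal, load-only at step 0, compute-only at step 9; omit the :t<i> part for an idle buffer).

step 2: A=load:t2 B=compute:t1 [load-bound]

k=0 load=t0/4c comp=- wait=4 total=4
k=1 load=t1/8c comp=t0/7c wait=8 total=12
k=2 load=t2/5c comp=t1/2c wait=5 total=17
k=3 load=t3/4c comp=t2/7c wait=7 total=24
k=4 load=t4/9c comp=t3/7c wait=9 total=33
k=5 load=t5/5c comp=t4/7c wait=7 total=40
k=6 load=t6/9c comp=t5/6c wait=9 total=49
k=7 load=t7/3c comp=t6/5c wait=5 total=54
k=8 load=t8/7c comp=t7/4c wait=7 total=61
k=9 load=- comp=t8/9c wait=9 total=70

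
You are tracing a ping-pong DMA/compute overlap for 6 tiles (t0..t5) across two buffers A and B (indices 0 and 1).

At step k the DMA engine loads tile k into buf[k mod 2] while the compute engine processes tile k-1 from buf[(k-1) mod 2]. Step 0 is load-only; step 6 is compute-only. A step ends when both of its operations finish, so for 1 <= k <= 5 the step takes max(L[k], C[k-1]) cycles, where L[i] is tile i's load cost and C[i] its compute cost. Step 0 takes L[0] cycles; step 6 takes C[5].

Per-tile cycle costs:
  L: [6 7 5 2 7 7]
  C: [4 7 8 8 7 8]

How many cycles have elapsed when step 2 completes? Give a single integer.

end_cycle[2] = 20

step 0: L[0]=6 → dur=6, Σ=6 | A=load:t0 B=idle [load-only]
step 1: L[1]=7 C[0]=4 → dur=7, Σ=13 | A=compute:t0 B=load:t1 [load-bound]
step 2: L[2]=5 C[1]=7 → dur=7, Σ=20 | A=load:t2 B=compute:t1 [compute-bound]
step 3: L[3]=2 C[2]=8 → dur=8, Σ=28 | A=compute:t2 B=load:t3 [compute-bound]
step 4: L[4]=7 C[3]=8 → dur=8, Σ=36 | A=load:t4 B=compute:t3 [compute-bound]
step 5: L[5]=7 C[4]=7 → dur=7, Σ=43 | A=compute:t4 B=load:t5 [tied]
step 6: C[5]=8 → dur=8, Σ=51 | A=idle B=compute:t5 [compute-only]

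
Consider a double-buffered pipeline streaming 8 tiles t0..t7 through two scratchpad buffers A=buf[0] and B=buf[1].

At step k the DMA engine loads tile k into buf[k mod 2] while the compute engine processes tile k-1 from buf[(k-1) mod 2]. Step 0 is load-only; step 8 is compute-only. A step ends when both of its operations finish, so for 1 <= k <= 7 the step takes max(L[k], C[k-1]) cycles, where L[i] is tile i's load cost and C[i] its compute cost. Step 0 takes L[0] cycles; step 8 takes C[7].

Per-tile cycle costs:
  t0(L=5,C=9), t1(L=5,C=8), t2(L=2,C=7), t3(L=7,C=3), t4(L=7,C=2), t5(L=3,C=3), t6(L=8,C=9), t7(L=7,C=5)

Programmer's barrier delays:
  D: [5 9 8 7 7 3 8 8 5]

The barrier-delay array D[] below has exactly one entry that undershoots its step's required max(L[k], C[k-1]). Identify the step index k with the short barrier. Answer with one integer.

k=0 barrier L[0]=5→5c, D[0]=5 ok
k=1 barrier max(L[1]=5,C[0]=9)→9c, D[1]=9 ok
k=2 barrier max(L[2]=2,C[1]=8)→8c, D[2]=8 ok
k=3 barrier max(L[3]=7,C[2]=7)→7c, D[3]=7 ok
k=4 barrier max(L[4]=7,C[3]=3)→7c, D[4]=7 ok
k=5 barrier max(L[5]=3,C[4]=2)→3c, D[5]=3 ok
k=6 barrier max(L[6]=8,C[5]=3)→8c, D[6]=8 ok
k=7 barrier max(L[7]=7,C[6]=9)→9c, D[7]=8 SHORT
k=8 barrier C[7]=5→5c, D[8]=5 ok

hazard at step 7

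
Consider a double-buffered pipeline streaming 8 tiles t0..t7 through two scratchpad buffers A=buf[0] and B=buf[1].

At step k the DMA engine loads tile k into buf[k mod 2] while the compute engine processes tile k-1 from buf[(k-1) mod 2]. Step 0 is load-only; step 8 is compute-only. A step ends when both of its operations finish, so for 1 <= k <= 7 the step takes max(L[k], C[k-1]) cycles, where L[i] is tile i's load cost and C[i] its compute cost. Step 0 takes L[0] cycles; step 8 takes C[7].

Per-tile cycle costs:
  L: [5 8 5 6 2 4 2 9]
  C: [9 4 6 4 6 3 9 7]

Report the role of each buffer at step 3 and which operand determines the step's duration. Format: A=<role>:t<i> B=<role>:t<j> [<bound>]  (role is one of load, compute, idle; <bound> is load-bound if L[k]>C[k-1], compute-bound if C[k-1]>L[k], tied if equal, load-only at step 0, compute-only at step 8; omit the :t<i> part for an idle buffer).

step 0: L[0]=5 → dur=5, Σ=5 | A=load:t0 B=idle [load-only]
step 1: L[1]=8 C[0]=9 → dur=9, Σ=14 | A=compute:t0 B=load:t1 [compute-bound]
step 2: L[2]=5 C[1]=4 → dur=5, Σ=19 | A=load:t2 B=compute:t1 [load-bound]
step 3: L[3]=6 C[2]=6 → dur=6, Σ=25 | A=compute:t2 B=load:t3 [tied]
step 4: L[4]=2 C[3]=4 → dur=4, Σ=29 | A=load:t4 B=compute:t3 [compute-bound]
step 5: L[5]=4 C[4]=6 → dur=6, Σ=35 | A=compute:t4 B=load:t5 [compute-bound]
step 6: L[6]=2 C[5]=3 → dur=3, Σ=38 | A=load:t6 B=compute:t5 [compute-bound]
step 7: L[7]=9 C[6]=9 → dur=9, Σ=47 | A=compute:t6 B=load:t7 [tied]
step 8: C[7]=7 → dur=7, Σ=54 | A=idle B=compute:t7 [compute-only]

step 3: A=compute:t2 B=load:t3 [tied]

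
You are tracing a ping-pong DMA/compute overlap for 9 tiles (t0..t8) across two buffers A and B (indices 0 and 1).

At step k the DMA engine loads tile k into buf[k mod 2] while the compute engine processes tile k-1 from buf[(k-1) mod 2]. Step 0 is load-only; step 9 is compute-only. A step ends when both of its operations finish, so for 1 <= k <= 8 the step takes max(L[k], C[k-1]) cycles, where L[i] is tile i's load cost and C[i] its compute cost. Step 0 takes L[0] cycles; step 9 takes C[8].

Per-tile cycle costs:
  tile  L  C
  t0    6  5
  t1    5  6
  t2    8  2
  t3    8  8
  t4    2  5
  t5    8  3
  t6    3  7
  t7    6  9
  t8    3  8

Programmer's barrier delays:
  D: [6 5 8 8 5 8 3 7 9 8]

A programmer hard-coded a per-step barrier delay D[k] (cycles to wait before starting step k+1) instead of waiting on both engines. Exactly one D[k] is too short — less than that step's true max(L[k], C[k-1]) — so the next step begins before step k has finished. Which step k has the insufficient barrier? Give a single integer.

hazard at step 4

step 0: need L[0]=6 = 6; D[0]=6 ok
step 1: need max(L[1]=5,C[0]=5) = 5; D[1]=5 ok
step 2: need max(L[2]=8,C[1]=6) = 8; D[2]=8 ok
step 3: need max(L[3]=8,C[2]=2) = 8; D[3]=8 ok
step 4: need max(L[4]=2,C[3]=8) = 8; D[4]=5 SHORT
step 5: need max(L[5]=8,C[4]=5) = 8; D[5]=8 ok
step 6: need max(L[6]=3,C[5]=3) = 3; D[6]=3 ok
step 7: need max(L[7]=6,C[6]=7) = 7; D[7]=7 ok
step 8: need max(L[8]=3,C[7]=9) = 9; D[8]=9 ok
step 9: need C[8]=8 = 8; D[9]=8 ok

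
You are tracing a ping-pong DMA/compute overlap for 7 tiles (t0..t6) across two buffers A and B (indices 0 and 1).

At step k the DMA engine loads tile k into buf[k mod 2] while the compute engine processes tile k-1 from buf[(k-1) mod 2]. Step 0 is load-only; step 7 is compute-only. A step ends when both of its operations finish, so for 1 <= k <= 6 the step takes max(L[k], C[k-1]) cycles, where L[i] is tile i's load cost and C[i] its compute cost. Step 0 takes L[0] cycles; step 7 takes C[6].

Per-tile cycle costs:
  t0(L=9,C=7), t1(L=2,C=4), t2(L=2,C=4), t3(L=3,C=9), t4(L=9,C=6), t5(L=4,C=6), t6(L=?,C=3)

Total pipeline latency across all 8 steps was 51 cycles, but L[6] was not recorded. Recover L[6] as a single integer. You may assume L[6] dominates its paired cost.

L[6] = 9

step 0 | dur = L[0]=9 = 9
step 1 | dur = max(L[1]=2, C[0]=7) = 7
step 2 | dur = max(L[2]=2, C[1]=4) = 4
step 3 | dur = max(L[3]=3, C[2]=4) = 4
step 4 | dur = max(L[4]=9, C[3]=9) = 9
step 5 | dur = max(L[5]=4, C[4]=6) = 6
step 6 | dur = max(L[6]=?, C[5]=6) = L[6]  (unknown; binding)
step 7 | dur = C[6]=3 = 3
sum of known step durations = 42
dur[6] = total - known = 51 - 42 = 9
L[6] is the binding max in step 6, so L[6] = dur[6] = 9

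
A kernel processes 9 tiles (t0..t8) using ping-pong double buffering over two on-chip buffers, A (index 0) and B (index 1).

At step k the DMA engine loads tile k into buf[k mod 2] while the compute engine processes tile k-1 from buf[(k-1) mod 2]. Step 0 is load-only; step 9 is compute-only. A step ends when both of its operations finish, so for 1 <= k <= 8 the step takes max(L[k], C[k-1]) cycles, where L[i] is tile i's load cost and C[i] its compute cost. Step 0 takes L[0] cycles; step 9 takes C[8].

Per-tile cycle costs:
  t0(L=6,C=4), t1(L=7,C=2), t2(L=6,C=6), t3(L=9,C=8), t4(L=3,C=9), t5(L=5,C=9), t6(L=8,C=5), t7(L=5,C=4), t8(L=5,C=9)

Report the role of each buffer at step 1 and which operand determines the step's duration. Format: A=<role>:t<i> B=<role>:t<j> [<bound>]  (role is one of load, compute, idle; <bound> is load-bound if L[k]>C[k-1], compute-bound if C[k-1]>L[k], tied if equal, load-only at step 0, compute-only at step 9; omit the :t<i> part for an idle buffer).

step 1: A=compute:t0 B=load:t1 [load-bound]

k=0 load=t0/6c comp=- wait=6 total=6
k=1 load=t1/7c comp=t0/4c wait=7 total=13
k=2 load=t2/6c comp=t1/2c wait=6 total=19
k=3 load=t3/9c comp=t2/6c wait=9 total=28
k=4 load=t4/3c comp=t3/8c wait=8 total=36
k=5 load=t5/5c comp=t4/9c wait=9 total=45
k=6 load=t6/8c comp=t5/9c wait=9 total=54
k=7 load=t7/5c comp=t6/5c wait=5 total=59
k=8 load=t8/5c comp=t7/4c wait=5 total=64
k=9 load=- comp=t8/9c wait=9 total=73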